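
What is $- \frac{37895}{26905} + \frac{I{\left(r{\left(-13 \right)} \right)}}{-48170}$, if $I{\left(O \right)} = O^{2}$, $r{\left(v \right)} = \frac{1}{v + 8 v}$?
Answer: $- \frac{4997586011651}{3548226718530} \approx -1.4085$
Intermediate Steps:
$r{\left(v \right)} = \frac{1}{9 v}$
$- \frac{37895}{26905} + \frac{I{\left(r{\left(-13 \right)} \right)}}{-48170} = - \frac{37895}{26905} + \frac{\left(\frac{1}{9 \left(-13\right)}\right)^{2}}{-48170} = \left(-37895\right) \frac{1}{26905} + \left(\frac{1}{9} \left(- \frac{1}{13}\right)\right)^{2} \left(- \frac{1}{48170}\right) = - \frac{7579}{5381} + \left(- \frac{1}{117}\right)^{2} \left(- \frac{1}{48170}\right) = - \frac{7579}{5381} + \frac{1}{13689} \left(- \frac{1}{48170}\right) = - \frac{7579}{5381} - \frac{1}{659399130} = - \frac{4997586011651}{3548226718530}$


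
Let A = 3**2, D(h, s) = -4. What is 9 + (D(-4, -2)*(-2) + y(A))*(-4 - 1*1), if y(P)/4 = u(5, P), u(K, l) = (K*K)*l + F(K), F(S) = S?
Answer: -4631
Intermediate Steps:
u(K, l) = K + l*K**2 (u(K, l) = (K*K)*l + K = K**2*l + K = l*K**2 + K = K + l*K**2)
A = 9
y(P) = 20 + 100*P (y(P) = 4*(5*(1 + 5*P)) = 4*(5 + 25*P) = 20 + 100*P)
9 + (D(-4, -2)*(-2) + y(A))*(-4 - 1*1) = 9 + (-4*(-2) + (20 + 100*9))*(-4 - 1*1) = 9 + (8 + (20 + 900))*(-4 - 1) = 9 + (8 + 920)*(-5) = 9 + 928*(-5) = 9 - 4640 = -4631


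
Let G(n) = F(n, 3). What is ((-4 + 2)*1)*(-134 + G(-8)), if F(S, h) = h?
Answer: 262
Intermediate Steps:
G(n) = 3
((-4 + 2)*1)*(-134 + G(-8)) = ((-4 + 2)*1)*(-134 + 3) = -2*1*(-131) = -2*(-131) = 262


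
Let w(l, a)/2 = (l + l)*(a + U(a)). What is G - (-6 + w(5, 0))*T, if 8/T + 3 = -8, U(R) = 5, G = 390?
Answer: 5042/11 ≈ 458.36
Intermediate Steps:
T = -8/11 (T = 8/(-3 - 8) = 8/(-11) = 8*(-1/11) = -8/11 ≈ -0.72727)
w(l, a) = 4*l*(5 + a) (w(l, a) = 2*((l + l)*(a + 5)) = 2*((2*l)*(5 + a)) = 2*(2*l*(5 + a)) = 4*l*(5 + a))
G - (-6 + w(5, 0))*T = 390 - (-6 + 4*5*(5 + 0))*(-8)/11 = 390 - (-6 + 4*5*5)*(-8)/11 = 390 - (-6 + 100)*(-8)/11 = 390 - 94*(-8)/11 = 390 - 1*(-752/11) = 390 + 752/11 = 5042/11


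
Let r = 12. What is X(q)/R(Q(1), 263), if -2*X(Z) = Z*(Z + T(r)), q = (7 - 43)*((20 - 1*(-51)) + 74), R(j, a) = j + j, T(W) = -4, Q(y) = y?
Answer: -6817320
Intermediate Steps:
R(j, a) = 2*j
q = -5220 (q = -36*((20 + 51) + 74) = -36*(71 + 74) = -36*145 = -5220)
X(Z) = -Z*(-4 + Z)/2 (X(Z) = -Z*(Z - 4)/2 = -Z*(-4 + Z)/2)
X(q)/R(Q(1), 263) = ((1/2)*(-5220)*(4 - 1*(-5220)))/((2*1)) = ((1/2)*(-5220)*(4 + 5220))/2 = ((1/2)*(-5220)*5224)*(1/2) = -13634640*1/2 = -6817320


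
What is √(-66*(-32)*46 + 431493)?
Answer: √528645 ≈ 727.08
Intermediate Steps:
√(-66*(-32)*46 + 431493) = √(2112*46 + 431493) = √(97152 + 431493) = √528645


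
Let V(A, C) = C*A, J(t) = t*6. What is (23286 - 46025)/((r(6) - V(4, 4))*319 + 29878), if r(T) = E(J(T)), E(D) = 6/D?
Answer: -136434/148963 ≈ -0.91589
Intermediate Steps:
J(t) = 6*t
V(A, C) = A*C
r(T) = 1/T (r(T) = 6/((6*T)) = 6*(1/(6*T)) = 1/T)
(23286 - 46025)/((r(6) - V(4, 4))*319 + 29878) = (23286 - 46025)/((1/6 - 4*4)*319 + 29878) = -22739/((⅙ - 1*16)*319 + 29878) = -22739/((⅙ - 16)*319 + 29878) = -22739/(-95/6*319 + 29878) = -22739/(-30305/6 + 29878) = -22739/148963/6 = -22739*6/148963 = -136434/148963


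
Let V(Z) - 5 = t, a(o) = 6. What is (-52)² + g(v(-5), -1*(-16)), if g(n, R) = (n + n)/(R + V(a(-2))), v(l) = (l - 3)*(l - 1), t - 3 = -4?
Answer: 13544/5 ≈ 2708.8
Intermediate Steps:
t = -1 (t = 3 - 4 = -1)
V(Z) = 4 (V(Z) = 5 - 1 = 4)
v(l) = (-1 + l)*(-3 + l) (v(l) = (-3 + l)*(-1 + l) = (-1 + l)*(-3 + l))
g(n, R) = 2*n/(4 + R) (g(n, R) = (n + n)/(R + 4) = (2*n)/(4 + R) = 2*n/(4 + R))
(-52)² + g(v(-5), -1*(-16)) = (-52)² + 2*(3 + (-5)² - 4*(-5))/(4 - 1*(-16)) = 2704 + 2*(3 + 25 + 20)/(4 + 16) = 2704 + 2*48/20 = 2704 + 2*48*(1/20) = 2704 + 24/5 = 13544/5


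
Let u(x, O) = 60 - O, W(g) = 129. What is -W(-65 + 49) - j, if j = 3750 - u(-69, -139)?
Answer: -3680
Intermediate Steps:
j = 3551 (j = 3750 - (60 - 1*(-139)) = 3750 - (60 + 139) = 3750 - 1*199 = 3750 - 199 = 3551)
-W(-65 + 49) - j = -1*129 - 1*3551 = -129 - 3551 = -3680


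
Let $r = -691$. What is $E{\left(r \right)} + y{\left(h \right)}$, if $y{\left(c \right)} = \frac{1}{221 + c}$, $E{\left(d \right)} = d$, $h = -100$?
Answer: $- \frac{83610}{121} \approx -690.99$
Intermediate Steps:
$E{\left(r \right)} + y{\left(h \right)} = -691 + \frac{1}{221 - 100} = -691 + \frac{1}{121} = - \frac{83610}{121}$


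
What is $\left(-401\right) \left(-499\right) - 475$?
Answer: $199624$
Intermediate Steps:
$\left(-401\right) \left(-499\right) - 475 = 200099 - 475 = 199624$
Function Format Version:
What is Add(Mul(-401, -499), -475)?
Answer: 199624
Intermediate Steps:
Add(Mul(-401, -499), -475) = Add(200099, -475) = 199624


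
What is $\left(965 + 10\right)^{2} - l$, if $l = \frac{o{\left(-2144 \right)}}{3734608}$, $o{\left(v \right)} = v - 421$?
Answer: $\frac{3550211732565}{3734608} \approx 9.5063 \cdot 10^{5}$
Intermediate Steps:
$o{\left(v \right)} = -421 + v$ ($o{\left(v \right)} = v - 421 = -421 + v$)
$l = - \frac{2565}{3734608}$ ($l = \frac{-421 - 2144}{3734608} = \left(-2565\right) \frac{1}{3734608} = - \frac{2565}{3734608} \approx -0.00068682$)
$\left(965 + 10\right)^{2} - l = \left(965 + 10\right)^{2} - - \frac{2565}{3734608} = 975^{2} + \frac{2565}{3734608} = 950625 + \frac{2565}{3734608} = \frac{3550211732565}{3734608}$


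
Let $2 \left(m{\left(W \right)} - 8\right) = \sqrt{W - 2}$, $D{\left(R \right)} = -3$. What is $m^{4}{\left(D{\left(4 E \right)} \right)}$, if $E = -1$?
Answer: $\frac{\left(16 + i \sqrt{5}\right)^{4}}{16} \approx 3617.6 + 2245.0 i$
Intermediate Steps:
$m{\left(W \right)} = 8 + \frac{\sqrt{-2 + W}}{2}$ ($m{\left(W \right)} = 8 + \frac{\sqrt{W - 2}}{2} = 8 + \frac{\sqrt{-2 + W}}{2}$)
$m^{4}{\left(D{\left(4 E \right)} \right)} = \left(8 + \frac{\sqrt{-2 - 3}}{2}\right)^{4} = \left(8 + \frac{\sqrt{-5}}{2}\right)^{4} = \left(8 + \frac{i \sqrt{5}}{2}\right)^{4}$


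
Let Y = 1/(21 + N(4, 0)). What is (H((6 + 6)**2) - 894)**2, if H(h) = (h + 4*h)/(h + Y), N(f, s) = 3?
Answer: 9445037665284/11950849 ≈ 7.9032e+5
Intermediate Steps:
Y = 1/24 (Y = 1/(21 + 3) = 1/24 ≈ 0.041667)
H(h) = 5*h/(1/24 + h) (H(h) = (h + 4*h)/(h + 1/24) = (5*h)/(1/24 + h) = 5*h/(1/24 + h))
(H((6 + 6)**2) - 894)**2 = (120*(6 + 6)**2/(1 + 24*(6 + 6)**2) - 894)**2 = (120*12**2/(1 + 24*12**2) - 894)**2 = (120*144/(1 + 24*144) - 894)**2 = (120*144/(1 + 3456) - 894)**2 = (120*144/3457 - 894)**2 = (120*144*(1/3457) - 894)**2 = (17280/3457 - 894)**2 = (-3073278/3457)**2 = 9445037665284/11950849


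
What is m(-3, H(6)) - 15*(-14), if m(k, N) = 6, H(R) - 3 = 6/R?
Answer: 216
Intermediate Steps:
H(R) = 3 + 6/R
m(-3, H(6)) - 15*(-14) = 6 - 15*(-14) = 6 + 210 = 216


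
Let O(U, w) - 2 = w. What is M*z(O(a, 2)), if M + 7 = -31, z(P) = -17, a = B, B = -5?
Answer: 646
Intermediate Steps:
a = -5
O(U, w) = 2 + w
M = -38 (M = -7 - 31 = -38)
M*z(O(a, 2)) = -38*(-17) = 646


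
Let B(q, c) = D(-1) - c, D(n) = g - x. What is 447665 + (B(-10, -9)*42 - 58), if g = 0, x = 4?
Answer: 447817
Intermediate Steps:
D(n) = -4 (D(n) = 0 - 1*4 = 0 - 4 = -4)
B(q, c) = -4 - c
447665 + (B(-10, -9)*42 - 58) = 447665 + ((-4 - 1*(-9))*42 - 58) = 447665 + ((-4 + 9)*42 - 58) = 447665 + (5*42 - 58) = 447665 + (210 - 58) = 447665 + 152 = 447817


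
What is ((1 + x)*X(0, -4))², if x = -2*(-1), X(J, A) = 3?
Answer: 81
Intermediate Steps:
x = 2
((1 + x)*X(0, -4))² = ((1 + 2)*3)² = (3*3)² = 9² = 81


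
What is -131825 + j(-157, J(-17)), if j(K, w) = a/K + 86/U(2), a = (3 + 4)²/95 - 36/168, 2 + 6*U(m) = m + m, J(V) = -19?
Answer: -27472505671/208810 ≈ -1.3157e+5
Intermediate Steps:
U(m) = -⅓ + m/3 (U(m) = -⅓ + (m + m)/6 = -⅓ + (2*m)/6 = -⅓ + m/3)
a = 401/1330 (a = 7²*(1/95) - 36*1/168 = 49*(1/95) - 3/14 = 49/95 - 3/14 = 401/1330 ≈ 0.30150)
j(K, w) = 258 + 401/(1330*K) (j(K, w) = 401/(1330*K) + 86/(-⅓ + (⅓)*2) = 401/(1330*K) + 86/(-⅓ + ⅔) = 401/(1330*K) + 86/(⅓) = 401/(1330*K) + 86*3 = 401/(1330*K) + 258 = 258 + 401/(1330*K))
-131825 + j(-157, J(-17)) = -131825 + (258 + (401/1330)/(-157)) = -131825 + (258 + (401/1330)*(-1/157)) = -131825 + (258 - 401/208810) = -131825 + 53872579/208810 = -27472505671/208810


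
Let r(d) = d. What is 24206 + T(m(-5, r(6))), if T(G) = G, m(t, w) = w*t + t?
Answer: 24171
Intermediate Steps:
m(t, w) = t + t*w (m(t, w) = t*w + t = t + t*w)
24206 + T(m(-5, r(6))) = 24206 - 5*(1 + 6) = 24206 - 5*7 = 24206 - 35 = 24171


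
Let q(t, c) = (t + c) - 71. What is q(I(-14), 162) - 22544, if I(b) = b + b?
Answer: -22481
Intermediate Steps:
I(b) = 2*b
q(t, c) = -71 + c + t (q(t, c) = (c + t) - 71 = -71 + c + t)
q(I(-14), 162) - 22544 = (-71 + 162 + 2*(-14)) - 22544 = (-71 + 162 - 28) - 22544 = 63 - 22544 = -22481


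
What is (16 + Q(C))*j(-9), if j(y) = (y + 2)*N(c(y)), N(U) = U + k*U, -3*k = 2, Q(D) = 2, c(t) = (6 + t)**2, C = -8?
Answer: -378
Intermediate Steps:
k = -2/3 (k = -1/3*2 = -2/3 ≈ -0.66667)
N(U) = U/3 (N(U) = U - 2*U/3 = U/3)
j(y) = (6 + y)**2*(2 + y)/3 (j(y) = (y + 2)*((6 + y)**2/3) = (2 + y)*((6 + y)**2/3) = (6 + y)**2*(2 + y)/3)
(16 + Q(C))*j(-9) = (16 + 2)*((6 - 9)**2*(2 - 9)/3) = 18*((1/3)*(-3)**2*(-7)) = 18*((1/3)*9*(-7)) = 18*(-21) = -378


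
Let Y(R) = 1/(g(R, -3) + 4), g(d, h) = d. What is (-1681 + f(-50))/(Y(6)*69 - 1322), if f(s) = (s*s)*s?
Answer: 1266810/13151 ≈ 96.328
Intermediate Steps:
Y(R) = 1/(4 + R) (Y(R) = 1/(R + 4) = 1/(4 + R))
f(s) = s³ (f(s) = s²*s = s³)
(-1681 + f(-50))/(Y(6)*69 - 1322) = (-1681 + (-50)³)/(69/(4 + 6) - 1322) = (-1681 - 125000)/(69/10 - 1322) = -126681/((⅒)*69 - 1322) = -126681/(69/10 - 1322) = -126681/(-13151/10) = -126681*(-10/13151) = 1266810/13151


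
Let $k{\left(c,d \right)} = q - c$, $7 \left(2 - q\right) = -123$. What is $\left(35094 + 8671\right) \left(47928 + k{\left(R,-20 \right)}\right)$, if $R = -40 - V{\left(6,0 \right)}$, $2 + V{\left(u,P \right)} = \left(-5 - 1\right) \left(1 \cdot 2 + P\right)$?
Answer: $\frac{14696943475}{7} \approx 2.0996 \cdot 10^{9}$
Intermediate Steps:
$q = \frac{137}{7}$ ($q = 2 - - \frac{123}{7} = 2 + \frac{123}{7} = \frac{137}{7} \approx 19.571$)
$V{\left(u,P \right)} = -14 - 6 P$ ($V{\left(u,P \right)} = -2 + \left(-5 - 1\right) \left(1 \cdot 2 + P\right) = -2 - 6 \left(2 + P\right) = -2 - \left(12 + 6 P\right) = -14 - 6 P$)
$R = -26$ ($R = -40 - \left(-14 - 0\right) = -40 - \left(-14 + 0\right) = -40 - -14 = -40 + 14 = -26$)
$k{\left(c,d \right)} = \frac{137}{7} - c$
$\left(35094 + 8671\right) \left(47928 + k{\left(R,-20 \right)}\right) = \left(35094 + 8671\right) \left(47928 + \left(\frac{137}{7} - -26\right)\right) = 43765 \left(47928 + \left(\frac{137}{7} + 26\right)\right) = 43765 \left(47928 + \frac{319}{7}\right) = 43765 \cdot \frac{335815}{7} = \frac{14696943475}{7}$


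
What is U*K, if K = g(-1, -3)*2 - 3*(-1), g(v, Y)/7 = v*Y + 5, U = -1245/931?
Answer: -143175/931 ≈ -153.79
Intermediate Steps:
U = -1245/931 (U = -1245*1/931 = -1245/931 ≈ -1.3373)
g(v, Y) = 35 + 7*Y*v (g(v, Y) = 7*(v*Y + 5) = 7*(Y*v + 5) = 7*(5 + Y*v) = 35 + 7*Y*v)
K = 115 (K = (35 + 7*(-3)*(-1))*2 - 3*(-1) = (35 + 21)*2 + 3 = 56*2 + 3 = 112 + 3 = 115)
U*K = -1245/931*115 = -143175/931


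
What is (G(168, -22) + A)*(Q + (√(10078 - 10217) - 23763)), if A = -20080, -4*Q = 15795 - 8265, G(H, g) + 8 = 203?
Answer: 1019921535/2 - 19885*I*√139 ≈ 5.0996e+8 - 2.3444e+5*I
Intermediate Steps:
G(H, g) = 195 (G(H, g) = -8 + 203 = 195)
Q = -3765/2 (Q = -(15795 - 8265)/4 = -¼*7530 = -3765/2 ≈ -1882.5)
(G(168, -22) + A)*(Q + (√(10078 - 10217) - 23763)) = (195 - 20080)*(-3765/2 + (√(10078 - 10217) - 23763)) = -19885*(-3765/2 + (√(-139) - 23763)) = -19885*(-3765/2 + (I*√139 - 23763)) = -19885*(-3765/2 + (-23763 + I*√139)) = -19885*(-51291/2 + I*√139) = 1019921535/2 - 19885*I*√139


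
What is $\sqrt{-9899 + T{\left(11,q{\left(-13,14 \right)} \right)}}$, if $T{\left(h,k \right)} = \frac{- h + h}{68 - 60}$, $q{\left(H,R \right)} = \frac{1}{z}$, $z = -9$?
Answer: $i \sqrt{9899} \approx 99.494 i$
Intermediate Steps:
$q{\left(H,R \right)} = - \frac{1}{9}$ ($q{\left(H,R \right)} = \frac{1}{-9} = - \frac{1}{9}$)
$T{\left(h,k \right)} = 0$ ($T{\left(h,k \right)} = \frac{0}{8} = 0 \cdot \frac{1}{8} = 0$)
$\sqrt{-9899 + T{\left(11,q{\left(-13,14 \right)} \right)}} = \sqrt{-9899 + 0} = \sqrt{-9899} = i \sqrt{9899}$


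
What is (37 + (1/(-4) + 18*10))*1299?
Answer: 1126233/4 ≈ 2.8156e+5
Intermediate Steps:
(37 + (1/(-4) + 18*10))*1299 = (37 + (-1/4 + 180))*1299 = (37 + 719/4)*1299 = (867/4)*1299 = 1126233/4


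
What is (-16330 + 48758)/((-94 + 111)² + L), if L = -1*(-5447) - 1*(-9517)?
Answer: 32428/15253 ≈ 2.1260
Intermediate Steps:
L = 14964 (L = 5447 + 9517 = 14964)
(-16330 + 48758)/((-94 + 111)² + L) = (-16330 + 48758)/((-94 + 111)² + 14964) = 32428/(17² + 14964) = 32428/(289 + 14964) = 32428/15253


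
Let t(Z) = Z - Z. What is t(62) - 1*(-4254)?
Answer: 4254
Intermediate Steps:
t(Z) = 0
t(62) - 1*(-4254) = 0 - 1*(-4254) = 0 + 4254 = 4254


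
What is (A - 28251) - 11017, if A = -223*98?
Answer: -61122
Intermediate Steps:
A = -21854
(A - 28251) - 11017 = (-21854 - 28251) - 11017 = -50105 - 11017 = -61122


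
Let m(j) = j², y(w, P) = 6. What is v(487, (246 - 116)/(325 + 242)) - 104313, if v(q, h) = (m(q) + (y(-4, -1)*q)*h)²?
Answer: 2020639110172048/35721 ≈ 5.6567e+10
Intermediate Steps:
v(q, h) = (q² + 6*h*q)² (v(q, h) = (q² + (6*q)*h)² = (q² + 6*h*q)²)
v(487, (246 - 116)/(325 + 242)) - 104313 = 487²*(487 + 6*((246 - 116)/(325 + 242)))² - 104313 = 237169*(487 + 6*(130/567))² - 104313 = 237169*(487 + 260/189)² - 104313 = 237169*(92303/189)² - 104313 = 237169*(8519843809/35721) - 104313 = 2020642836336721/35721 - 104313 = 2020639110172048/35721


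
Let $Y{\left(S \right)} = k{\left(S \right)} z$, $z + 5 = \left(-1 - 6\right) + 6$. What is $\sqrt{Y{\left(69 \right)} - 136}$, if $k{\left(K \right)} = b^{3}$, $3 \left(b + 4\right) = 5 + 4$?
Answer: $i \sqrt{130} \approx 11.402 i$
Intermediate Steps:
$z = -6$ ($z = -5 + \left(\left(-1 - 6\right) + 6\right) = -5 + \left(-7 + 6\right) = -5 - 1 = -6$)
$b = -1$ ($b = -4 + \frac{5 + 4}{3} = -4 + \frac{1}{3} \cdot 9 = -4 + 3 = -1$)
$k{\left(K \right)} = -1$ ($k{\left(K \right)} = \left(-1\right)^{3} = -1$)
$Y{\left(S \right)} = 6$ ($Y{\left(S \right)} = \left(-1\right) \left(-6\right) = 6$)
$\sqrt{Y{\left(69 \right)} - 136} = \sqrt{6 - 136} = \sqrt{-130} = i \sqrt{130}$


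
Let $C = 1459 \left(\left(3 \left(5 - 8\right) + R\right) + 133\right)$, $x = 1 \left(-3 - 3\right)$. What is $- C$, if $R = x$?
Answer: $-172162$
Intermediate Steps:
$x = -6$ ($x = 1 \left(-6\right) = -6$)
$R = -6$
$C = 172162$ ($C = 1459 \left(\left(3 \left(5 - 8\right) - 6\right) + 133\right) = 1459 \left(\left(3 \left(-3\right) - 6\right) + 133\right) = 1459 \left(\left(-9 - 6\right) + 133\right) = 1459 \left(-15 + 133\right) = 1459 \cdot 118 = 172162$)
$- C = \left(-1\right) 172162 = -172162$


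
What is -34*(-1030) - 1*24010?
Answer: 11010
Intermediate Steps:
-34*(-1030) - 1*24010 = 35020 - 24010 = 11010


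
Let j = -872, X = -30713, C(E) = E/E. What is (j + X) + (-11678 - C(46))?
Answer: -43264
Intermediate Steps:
C(E) = 1
(j + X) + (-11678 - C(46)) = (-872 - 30713) + (-11678 - 1*1) = -31585 + (-11678 - 1) = -31585 - 11679 = -43264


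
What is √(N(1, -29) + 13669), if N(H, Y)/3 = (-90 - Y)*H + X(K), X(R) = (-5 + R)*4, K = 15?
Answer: √13606 ≈ 116.64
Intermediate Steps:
X(R) = -20 + 4*R
N(H, Y) = 120 + 3*H*(-90 - Y) (N(H, Y) = 3*((-90 - Y)*H + (-20 + 4*15)) = 3*(H*(-90 - Y) + (-20 + 60)) = 3*(H*(-90 - Y) + 40) = 3*(40 + H*(-90 - Y)) = 120 + 3*H*(-90 - Y))
√(N(1, -29) + 13669) = √((120 - 270*1 - 3*1*(-29)) + 13669) = √((120 - 270 + 87) + 13669) = √(-63 + 13669) = √13606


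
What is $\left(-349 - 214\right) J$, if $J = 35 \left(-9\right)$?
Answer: $177345$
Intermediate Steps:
$J = -315$
$\left(-349 - 214\right) J = \left(-349 - 214\right) \left(-315\right) = \left(-563\right) \left(-315\right) = 177345$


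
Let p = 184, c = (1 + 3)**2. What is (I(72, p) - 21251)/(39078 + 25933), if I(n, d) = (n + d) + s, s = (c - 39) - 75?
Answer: -21093/65011 ≈ -0.32445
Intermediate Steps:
c = 16 (c = 4**2 = 16)
s = -98 (s = (16 - 39) - 75 = -23 - 75 = -98)
I(n, d) = -98 + d + n (I(n, d) = (n + d) - 98 = (d + n) - 98 = -98 + d + n)
(I(72, p) - 21251)/(39078 + 25933) = ((-98 + 184 + 72) - 21251)/(39078 + 25933) = (158 - 21251)/65011 = -21093*1/65011 = -21093/65011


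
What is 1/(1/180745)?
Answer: 180745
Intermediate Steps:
1/(1/180745) = 180745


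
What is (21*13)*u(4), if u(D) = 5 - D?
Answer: 273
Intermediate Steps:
(21*13)*u(4) = (21*13)*(5 - 1*4) = 273*(5 - 4) = 273*1 = 273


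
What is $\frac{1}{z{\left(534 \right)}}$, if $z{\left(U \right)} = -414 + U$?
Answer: $\frac{1}{120} \approx 0.0083333$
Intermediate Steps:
$\frac{1}{z{\left(534 \right)}} = \frac{1}{-414 + 534} = \frac{1}{120}$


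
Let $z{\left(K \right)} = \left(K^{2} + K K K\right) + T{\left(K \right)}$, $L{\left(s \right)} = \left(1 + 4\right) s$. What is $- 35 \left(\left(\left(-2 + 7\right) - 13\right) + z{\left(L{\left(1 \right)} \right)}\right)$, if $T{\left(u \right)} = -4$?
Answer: $-4830$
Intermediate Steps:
$L{\left(s \right)} = 5 s$
$z{\left(K \right)} = -4 + K^{2} + K^{3}$ ($z{\left(K \right)} = \left(K^{2} + K K K\right) - 4 = \left(K^{2} + K^{2} K\right) - 4 = \left(K^{2} + K^{3}\right) - 4 = -4 + K^{2} + K^{3}$)
$- 35 \left(\left(\left(-2 + 7\right) - 13\right) + z{\left(L{\left(1 \right)} \right)}\right) = - 35 \left(\left(\left(-2 + 7\right) - 13\right) + \left(-4 + \left(5 \cdot 1\right)^{2} + \left(5 \cdot 1\right)^{3}\right)\right) = - 35 \left(\left(5 - 13\right) + \left(-4 + 5^{2} + 5^{3}\right)\right) = - 35 \left(-8 + \left(-4 + 25 + 125\right)\right) = - 35 \left(-8 + 146\right) = \left(-35\right) 138 = -4830$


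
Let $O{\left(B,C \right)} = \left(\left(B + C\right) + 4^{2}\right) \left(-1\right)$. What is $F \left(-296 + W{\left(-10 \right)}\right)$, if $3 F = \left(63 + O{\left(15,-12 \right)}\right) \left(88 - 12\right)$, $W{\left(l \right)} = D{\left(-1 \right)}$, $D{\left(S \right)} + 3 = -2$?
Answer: $- \frac{1006544}{3} \approx -3.3551 \cdot 10^{5}$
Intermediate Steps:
$D{\left(S \right)} = -5$ ($D{\left(S \right)} = -3 - 2 = -5$)
$O{\left(B,C \right)} = -16 - B - C$ ($O{\left(B,C \right)} = \left(\left(B + C\right) + 16\right) \left(-1\right) = \left(16 + B + C\right) \left(-1\right) = -16 - B - C$)
$W{\left(l \right)} = -5$
$F = \frac{3344}{3}$ ($F = \frac{\left(63 - 19\right) \left(88 - 12\right)}{3} = \frac{\left(63 - 19\right) 76}{3} = \frac{44 \cdot 76}{3} = \frac{1}{3} \cdot 3344 = \frac{3344}{3} \approx 1114.7$)
$F \left(-296 + W{\left(-10 \right)}\right) = \frac{3344 \left(-296 - 5\right)}{3} = \frac{3344}{3} \left(-301\right) = - \frac{1006544}{3}$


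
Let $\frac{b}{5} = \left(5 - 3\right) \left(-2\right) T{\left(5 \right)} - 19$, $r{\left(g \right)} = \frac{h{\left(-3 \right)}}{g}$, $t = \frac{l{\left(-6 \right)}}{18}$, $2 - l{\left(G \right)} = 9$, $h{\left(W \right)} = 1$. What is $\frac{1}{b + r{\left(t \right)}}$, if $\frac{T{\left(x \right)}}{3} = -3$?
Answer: $\frac{7}{577} \approx 0.012132$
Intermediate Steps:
$l{\left(G \right)} = -7$ ($l{\left(G \right)} = 2 - 9 = -7$)
$T{\left(x \right)} = -9$ ($T{\left(x \right)} = 3 \left(-3\right) = -9$)
$t = - \frac{7}{18} \approx -0.38889$
$r{\left(g \right)} = \frac{1}{g}$ ($r{\left(g \right)} = 1 \frac{1}{g} = \frac{1}{g}$)
$b = 85$ ($b = 5 \left(\left(5 - 3\right) \left(-2\right) \left(-9\right) - 19\right) = 5 \left(2 \left(-2\right) \left(-9\right) - 19\right) = 5 \left(\left(-4\right) \left(-9\right) - 19\right) = 5 \left(36 - 19\right) = 5 \cdot 17 = 85$)
$\frac{1}{b + r{\left(t \right)}} = \frac{1}{85 + \frac{1}{- \frac{7}{18}}} = \frac{1}{85 - \frac{18}{7}} = \frac{1}{\frac{577}{7}} = \frac{7}{577}$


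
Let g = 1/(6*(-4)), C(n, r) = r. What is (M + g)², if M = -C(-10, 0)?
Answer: 1/576 ≈ 0.0017361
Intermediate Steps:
g = -1/24 (g = 1/(-24) = -1/24 ≈ -0.041667)
M = 0 (M = -1*0 = 0)
(M + g)² = (0 - 1/24)² = (-1/24)² = 1/576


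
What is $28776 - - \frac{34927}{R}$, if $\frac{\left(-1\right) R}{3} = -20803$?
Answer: $\frac{1795916311}{62409} \approx 28777.0$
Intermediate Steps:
$R = 62409$ ($R = \left(-3\right) \left(-20803\right) = 62409$)
$28776 - - \frac{34927}{R} = 28776 - - \frac{34927}{62409} = 28776 + \frac{34927}{62409} = \frac{1795916311}{62409}$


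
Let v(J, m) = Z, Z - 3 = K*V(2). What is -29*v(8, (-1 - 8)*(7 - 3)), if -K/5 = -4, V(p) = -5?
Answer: 2813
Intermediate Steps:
K = 20 (K = -5*(-4) = 20)
Z = -97 (Z = 3 + 20*(-5) = 3 - 100 = -97)
v(J, m) = -97
-29*v(8, (-1 - 8)*(7 - 3)) = -29*(-97) = 2813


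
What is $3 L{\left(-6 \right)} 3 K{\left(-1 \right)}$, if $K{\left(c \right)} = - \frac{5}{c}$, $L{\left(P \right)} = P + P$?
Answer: $-540$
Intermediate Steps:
$L{\left(P \right)} = 2 P$
$3 L{\left(-6 \right)} 3 K{\left(-1 \right)} = 3 \cdot 2 \left(-6\right) 3 \left(- \frac{5}{-1}\right) = 3 \left(-12\right) 3 \left(\left(-5\right) \left(-1\right)\right) = - 36 \cdot 3 \cdot 5 = \left(-36\right) 15 = -540$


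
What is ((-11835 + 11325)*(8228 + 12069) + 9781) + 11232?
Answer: -10330457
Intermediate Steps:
((-11835 + 11325)*(8228 + 12069) + 9781) + 11232 = (-510*20297 + 9781) + 11232 = (-10351470 + 9781) + 11232 = -10341689 + 11232 = -10330457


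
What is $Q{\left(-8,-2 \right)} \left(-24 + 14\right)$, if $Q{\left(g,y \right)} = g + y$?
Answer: $100$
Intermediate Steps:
$Q{\left(-8,-2 \right)} \left(-24 + 14\right) = \left(-8 - 2\right) \left(-24 + 14\right) = \left(-10\right) \left(-10\right) = 100$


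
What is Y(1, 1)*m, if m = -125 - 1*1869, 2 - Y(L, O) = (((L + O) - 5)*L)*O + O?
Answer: -7976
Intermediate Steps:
Y(L, O) = 2 - O - L*O*(-5 + L + O) (Y(L, O) = 2 - ((((L + O) - 5)*L)*O + O) = 2 - (((-5 + L + O)*L)*O + O) = 2 - ((L*(-5 + L + O))*O + O) = 2 - (L*O*(-5 + L + O) + O) = 2 - (O + L*O*(-5 + L + O)) = 2 + (-O - L*O*(-5 + L + O)) = 2 - O - L*O*(-5 + L + O))
m = -1994 (m = -125 - 1869 = -1994)
Y(1, 1)*m = (2 - 1*1 - 1*1*1**2 - 1*1*1**2 + 5*1*1)*(-1994) = (2 - 1 - 1*1*1 - 1*1*1 + 5)*(-1994) = (2 - 1 - 1 - 1 + 5)*(-1994) = 4*(-1994) = -7976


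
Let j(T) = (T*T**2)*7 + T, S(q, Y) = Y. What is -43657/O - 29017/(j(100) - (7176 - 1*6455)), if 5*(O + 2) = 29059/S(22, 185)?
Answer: -282654786851328/190446103211 ≈ -1484.2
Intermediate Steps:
O = 27209/925 (O = -2 + (29059/185)/5 = -2 + (29059*(1/185))/5 = -2 + (1/5)*(29059/185) = -2 + 29059/925 = 27209/925 ≈ 29.415)
j(T) = T + 7*T**3 (j(T) = T**3*7 + T = 7*T**3 + T = T + 7*T**3)
-43657/O - 29017/(j(100) - (7176 - 1*6455)) = -43657/27209/925 - 29017/((100 + 7*100**3) - (7176 - 1*6455)) = -43657*925/27209 - 29017/((100 + 7*1000000) - (7176 - 6455)) = -40382725/27209 - 29017/((100 + 7000000) - 1*721) = -40382725/27209 - 29017/(7000100 - 721) = -40382725/27209 - 29017/6999379 = -282654786851328/190446103211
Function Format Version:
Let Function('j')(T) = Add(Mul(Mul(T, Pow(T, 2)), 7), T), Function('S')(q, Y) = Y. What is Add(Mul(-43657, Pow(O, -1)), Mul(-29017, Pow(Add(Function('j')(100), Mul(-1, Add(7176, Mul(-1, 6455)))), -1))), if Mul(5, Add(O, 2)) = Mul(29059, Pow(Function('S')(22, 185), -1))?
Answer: Rational(-282654786851328, 190446103211) ≈ -1484.2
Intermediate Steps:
O = Rational(27209, 925) (O = Add(-2, Mul(Rational(1, 5), Mul(29059, Pow(185, -1)))) = Add(-2, Mul(Rational(1, 5), Mul(29059, Rational(1, 185)))) = Add(-2, Mul(Rational(1, 5), Rational(29059, 185))) = Add(-2, Rational(29059, 925)) = Rational(27209, 925) ≈ 29.415)
Function('j')(T) = Add(T, Mul(7, Pow(T, 3))) (Function('j')(T) = Add(Mul(Pow(T, 3), 7), T) = Add(Mul(7, Pow(T, 3)), T) = Add(T, Mul(7, Pow(T, 3))))
Add(Mul(-43657, Pow(O, -1)), Mul(-29017, Pow(Add(Function('j')(100), Mul(-1, Add(7176, Mul(-1, 6455)))), -1))) = Add(Mul(-43657, Pow(Rational(27209, 925), -1)), Mul(-29017, Pow(Add(Add(100, Mul(7, Pow(100, 3))), Mul(-1, Add(7176, Mul(-1, 6455)))), -1))) = Add(Mul(-43657, Rational(925, 27209)), Mul(-29017, Pow(Add(Add(100, Mul(7, 1000000)), Mul(-1, Add(7176, -6455))), -1))) = Add(Rational(-40382725, 27209), Mul(-29017, Pow(Add(Add(100, 7000000), Mul(-1, 721)), -1))) = Add(Rational(-40382725, 27209), Mul(-29017, Pow(Add(7000100, -721), -1))) = Add(Rational(-40382725, 27209), Mul(-29017, Pow(6999379, -1))) = Add(Rational(-40382725, 27209), Mul(-29017, Rational(1, 6999379))) = Add(Rational(-40382725, 27209), Rational(-29017, 6999379)) = Rational(-282654786851328, 190446103211)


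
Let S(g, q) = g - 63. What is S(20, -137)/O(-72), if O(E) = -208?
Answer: 43/208 ≈ 0.20673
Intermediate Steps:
S(g, q) = -63 + g
S(20, -137)/O(-72) = (-63 + 20)/(-208) = -43*(-1/208) = 43/208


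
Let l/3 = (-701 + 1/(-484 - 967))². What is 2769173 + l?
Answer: 8934014176685/2105401 ≈ 4.2434e+6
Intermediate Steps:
l = 3103794573312/2105401 (l = 3*(-701 + 1/(-484 - 967))² = 3*(-701 + 1/(-1451))² = 3*(-701 - 1/1451)² = 3*(-1017152/1451)² = 3*(1034598191104/2105401) = 3103794573312/2105401 ≈ 1.4742e+6)
2769173 + l = 2769173 + 3103794573312/2105401 = 8934014176685/2105401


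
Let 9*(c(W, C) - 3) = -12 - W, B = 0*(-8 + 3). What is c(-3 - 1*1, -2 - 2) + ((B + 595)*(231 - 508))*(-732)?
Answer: 1085801239/9 ≈ 1.2064e+8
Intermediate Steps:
B = 0 (B = 0*(-5) = 0)
c(W, C) = 5/3 - W/9 (c(W, C) = 3 + (-12 - W)/9 = 3 + (-4/3 - W/9) = 5/3 - W/9)
c(-3 - 1*1, -2 - 2) + ((B + 595)*(231 - 508))*(-732) = (5/3 - (-3 - 1*1)/9) + ((0 + 595)*(231 - 508))*(-732) = (5/3 - (-3 - 1)/9) + (595*(-277))*(-732) = (5/3 - ⅑*(-4)) - 164815*(-732) = (5/3 + 4/9) + 120644580 = 19/9 + 120644580 = 1085801239/9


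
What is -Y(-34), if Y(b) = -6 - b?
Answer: -28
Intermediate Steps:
-Y(-34) = -(-6 - 1*(-34)) = -(-6 + 34) = -1*28 = -28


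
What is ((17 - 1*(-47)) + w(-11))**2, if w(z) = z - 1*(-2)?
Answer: 3025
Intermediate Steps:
w(z) = 2 + z (w(z) = z + 2 = 2 + z)
((17 - 1*(-47)) + w(-11))**2 = ((17 - 1*(-47)) + (2 - 11))**2 = ((17 + 47) - 9)**2 = (64 - 9)**2 = 55**2 = 3025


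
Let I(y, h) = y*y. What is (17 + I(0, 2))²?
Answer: 289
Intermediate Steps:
I(y, h) = y²
(17 + I(0, 2))² = (17 + 0²)² = (17 + 0)² = 17² = 289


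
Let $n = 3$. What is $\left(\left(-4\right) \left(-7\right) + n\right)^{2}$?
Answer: $961$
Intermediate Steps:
$\left(\left(-4\right) \left(-7\right) + n\right)^{2} = \left(\left(-4\right) \left(-7\right) + 3\right)^{2} = \left(28 + 3\right)^{2} = 31^{2} = 961$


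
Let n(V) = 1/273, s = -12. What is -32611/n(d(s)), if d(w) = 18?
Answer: -8902803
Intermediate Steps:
n(V) = 1/273
-32611/n(d(s)) = -32611/1/273 = -32611*273 = -8902803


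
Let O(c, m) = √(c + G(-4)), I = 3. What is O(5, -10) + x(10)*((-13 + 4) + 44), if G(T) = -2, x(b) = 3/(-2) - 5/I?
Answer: -665/6 + √3 ≈ -109.10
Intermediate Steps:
x(b) = -19/6 (x(b) = 3/(-2) - 5/3 = 3*(-½) - 5*⅓ = -3/2 - 5/3 = -19/6)
O(c, m) = √(-2 + c) (O(c, m) = √(c - 2) = √(-2 + c))
O(5, -10) + x(10)*((-13 + 4) + 44) = √(-2 + 5) - 19*((-13 + 4) + 44)/6 = √3 - 19*(-9 + 44)/6 = √3 - 19/6*35 = √3 - 665/6 = -665/6 + √3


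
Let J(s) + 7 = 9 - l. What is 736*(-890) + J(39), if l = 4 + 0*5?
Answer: -655042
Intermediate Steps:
l = 4 (l = 4 + 0 = 4)
J(s) = -2 (J(s) = -7 + (9 - 1*4) = -7 + (9 - 4) = -7 + 5 = -2)
736*(-890) + J(39) = 736*(-890) - 2 = -655040 - 2 = -655042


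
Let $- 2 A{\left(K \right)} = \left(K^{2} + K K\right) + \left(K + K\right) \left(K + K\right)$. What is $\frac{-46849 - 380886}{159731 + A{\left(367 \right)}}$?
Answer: $\frac{427735}{244336} \approx 1.7506$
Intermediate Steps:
$A{\left(K \right)} = - 3 K^{2}$ ($A{\left(K \right)} = - \frac{\left(K^{2} + K K\right) + \left(K + K\right) \left(K + K\right)}{2} = - \frac{\left(K^{2} + K^{2}\right) + 2 K 2 K}{2} = - \frac{2 K^{2} + 4 K^{2}}{2} = - \frac{6 K^{2}}{2} = - 3 K^{2}$)
$\frac{-46849 - 380886}{159731 + A{\left(367 \right)}} = \frac{-46849 - 380886}{159731 - 3 \cdot 367^{2}} = - \frac{427735}{159731 - 404067} = - \frac{427735}{-244336} = \left(-427735\right) \left(- \frac{1}{244336}\right) = \frac{427735}{244336}$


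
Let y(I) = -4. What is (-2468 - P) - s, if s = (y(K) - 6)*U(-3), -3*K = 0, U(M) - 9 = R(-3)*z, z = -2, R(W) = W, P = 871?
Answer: -3189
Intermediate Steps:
U(M) = 15 (U(M) = 9 - 3*(-2) = 9 + 6 = 15)
K = 0 (K = -⅓*0 = 0)
s = -150 (s = (-4 - 6)*15 = -10*15 = -150)
(-2468 - P) - s = (-2468 - 1*871) - 1*(-150) = (-2468 - 871) + 150 = -3339 + 150 = -3189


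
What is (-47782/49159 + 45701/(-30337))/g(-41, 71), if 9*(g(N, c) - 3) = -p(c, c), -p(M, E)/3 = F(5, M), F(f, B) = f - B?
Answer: 160703391/1231973699 ≈ 0.13044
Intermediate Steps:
p(M, E) = -15 + 3*M (p(M, E) = -3*(5 - M) = -15 + 3*M)
g(N, c) = 14/3 - c/3 (g(N, c) = 3 + (-(-15 + 3*c))/9 = 3 + (15 - 3*c)/9 = 3 + (5/3 - c/3) = 14/3 - c/3)
(-47782/49159 + 45701/(-30337))/g(-41, 71) = (-47782/49159 + 45701/(-30337))/(14/3 - 1/3*71) = (-47782*1/49159 + 45701*(-1/30337))/(14/3 - 71/3) = (-47782/49159 - 1987/1319)/(-19) = -160703391/64840721*(-1/19) = 160703391/1231973699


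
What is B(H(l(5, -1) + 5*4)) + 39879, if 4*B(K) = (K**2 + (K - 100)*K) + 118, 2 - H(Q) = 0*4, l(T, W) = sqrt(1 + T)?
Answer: 79721/2 ≈ 39861.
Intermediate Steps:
H(Q) = 2 (H(Q) = 2 - 0*4 = 2 - 1*0 = 2 + 0 = 2)
B(K) = 59/2 + K**2/4 + K*(-100 + K)/4 (B(K) = ((K**2 + (K - 100)*K) + 118)/4 = ((K**2 + (-100 + K)*K) + 118)/4 = ((K**2 + K*(-100 + K)) + 118)/4 = (118 + K**2 + K*(-100 + K))/4 = 59/2 + K**2/4 + K*(-100 + K)/4)
B(H(l(5, -1) + 5*4)) + 39879 = (59/2 + (1/2)*2**2 - 25*2) + 39879 = (59/2 + (1/2)*4 - 50) + 39879 = (59/2 + 2 - 50) + 39879 = -37/2 + 39879 = 79721/2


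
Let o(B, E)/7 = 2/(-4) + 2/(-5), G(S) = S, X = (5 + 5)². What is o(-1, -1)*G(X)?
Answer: -630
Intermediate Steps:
X = 100 (X = 10² = 100)
o(B, E) = -63/10 (o(B, E) = 7*(2/(-4) + 2/(-5)) = 7*(2*(-¼) + 2*(-⅕)) = 7*(-½ - ⅖) = 7*(-9/10) = -63/10)
o(-1, -1)*G(X) = -63/10*100 = -630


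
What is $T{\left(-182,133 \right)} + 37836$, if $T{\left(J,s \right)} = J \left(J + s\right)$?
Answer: $46754$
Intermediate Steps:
$T{\left(-182,133 \right)} + 37836 = - 182 \left(-182 + 133\right) + 37836 = \left(-182\right) \left(-49\right) + 37836 = 8918 + 37836 = 46754$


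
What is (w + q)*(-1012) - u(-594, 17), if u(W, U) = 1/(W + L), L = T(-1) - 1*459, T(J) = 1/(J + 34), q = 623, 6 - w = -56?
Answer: -24088008527/34748 ≈ -6.9322e+5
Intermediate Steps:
w = 62 (w = 6 - 1*(-56) = 6 + 56 = 62)
T(J) = 1/(34 + J)
L = -15146/33 (L = 1/(34 - 1) - 1*459 = 1/33 - 459 = -15146/33 ≈ -458.97)
u(W, U) = 1/(-15146/33 + W) (u(W, U) = 1/(W - 15146/33) = 1/(-15146/33 + W))
(w + q)*(-1012) - u(-594, 17) = (62 + 623)*(-1012) - 33/(-15146 + 33*(-594)) = 685*(-1012) - 33/(-15146 - 19602) = -693220 - 33/(-34748) = -693220 - 33*(-1)/34748 = -693220 - 1*(-33/34748) = -693220 + 33/34748 = -24088008527/34748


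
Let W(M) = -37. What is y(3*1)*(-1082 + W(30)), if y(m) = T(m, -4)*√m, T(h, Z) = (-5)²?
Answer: -27975*√3 ≈ -48454.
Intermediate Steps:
T(h, Z) = 25
y(m) = 25*√m
y(3*1)*(-1082 + W(30)) = (25*√(3*1))*(-1082 - 37) = (25*√3)*(-1119) = -27975*√3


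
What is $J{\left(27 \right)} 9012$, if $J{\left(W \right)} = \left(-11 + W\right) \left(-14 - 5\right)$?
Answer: $-2739648$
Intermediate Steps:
$J{\left(W \right)} = 209 - 19 W$ ($J{\left(W \right)} = \left(-11 + W\right) \left(-19\right) = 209 - 19 W$)
$J{\left(27 \right)} 9012 = \left(209 - 513\right) 9012 = \left(-304\right) 9012 = -2739648$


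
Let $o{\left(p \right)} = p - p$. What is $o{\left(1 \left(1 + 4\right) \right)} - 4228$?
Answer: $-4228$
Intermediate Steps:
$o{\left(p \right)} = 0$
$o{\left(1 \left(1 + 4\right) \right)} - 4228 = 0 - 4228 = -4228$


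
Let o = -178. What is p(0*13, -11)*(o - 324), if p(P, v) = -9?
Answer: 4518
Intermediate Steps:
p(0*13, -11)*(o - 324) = -9*(-178 - 324) = -9*(-502) = 4518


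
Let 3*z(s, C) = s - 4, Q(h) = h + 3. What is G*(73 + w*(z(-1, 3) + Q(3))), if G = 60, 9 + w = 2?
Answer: 2560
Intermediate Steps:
w = -7 (w = -9 + 2 = -7)
Q(h) = 3 + h
z(s, C) = -4/3 + s/3 (z(s, C) = (s - 4)/3 = (-4 + s)/3 = -4/3 + s/3)
G*(73 + w*(z(-1, 3) + Q(3))) = 60*(73 - 7*((-4/3 + (⅓)*(-1)) + (3 + 3))) = 60*(73 - 7*((-4/3 - ⅓) + 6)) = 60*(73 - 7*(-5/3 + 6)) = 60*(73 - 7*13/3) = 60*(73 - 91/3) = 60*(128/3) = 2560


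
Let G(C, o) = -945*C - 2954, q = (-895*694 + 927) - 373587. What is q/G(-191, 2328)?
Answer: -141970/25363 ≈ -5.5975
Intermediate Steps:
q = -993790 (q = (-621130 + 927) - 373587 = -620203 - 373587 = -993790)
G(C, o) = -2954 - 945*C
q/G(-191, 2328) = -993790/(-2954 - 945*(-191)) = -993790/(-2954 + 180495) = -993790/177541 = -993790*1/177541 = -141970/25363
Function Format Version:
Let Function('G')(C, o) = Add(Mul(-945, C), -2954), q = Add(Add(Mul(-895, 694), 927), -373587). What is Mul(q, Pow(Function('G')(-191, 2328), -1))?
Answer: Rational(-141970, 25363) ≈ -5.5975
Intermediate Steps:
q = -993790 (q = Add(Add(-621130, 927), -373587) = Add(-620203, -373587) = -993790)
Function('G')(C, o) = Add(-2954, Mul(-945, C))
Mul(q, Pow(Function('G')(-191, 2328), -1)) = Mul(-993790, Pow(Add(-2954, Mul(-945, -191)), -1)) = Mul(-993790, Pow(Add(-2954, 180495), -1)) = Mul(-993790, Pow(177541, -1)) = Mul(-993790, Rational(1, 177541)) = Rational(-141970, 25363)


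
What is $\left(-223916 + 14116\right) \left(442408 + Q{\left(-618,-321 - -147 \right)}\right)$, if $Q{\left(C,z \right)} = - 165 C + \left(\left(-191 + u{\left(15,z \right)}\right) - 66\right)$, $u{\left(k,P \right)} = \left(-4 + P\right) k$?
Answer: $-113596419800$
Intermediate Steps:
$u{\left(k,P \right)} = k \left(-4 + P\right)$
$Q{\left(C,z \right)} = -317 - 165 C + 15 z$ ($Q{\left(C,z \right)} = - 165 C + \left(\left(-191 + 15 \left(-4 + z\right)\right) - 66\right) = - 165 C + \left(\left(-191 + \left(-60 + 15 z\right)\right) - 66\right) = - 165 C + \left(\left(-251 + 15 z\right) - 66\right) = - 165 C + \left(-317 + 15 z\right) = -317 - 165 C + 15 z$)
$\left(-223916 + 14116\right) \left(442408 + Q{\left(-618,-321 - -147 \right)}\right) = \left(-223916 + 14116\right) \left(442408 - \left(-101653 - 15 \left(-321 - -147\right)\right)\right) = - 209800 \left(442408 + \left(-317 + 101970 + 15 \left(-321 + 147\right)\right)\right) = - 209800 \left(442408 + \left(-317 + 101970 + 15 \left(-174\right)\right)\right) = - 209800 \left(442408 - -99043\right) = - 209800 \left(442408 + 99043\right) = \left(-209800\right) 541451 = -113596419800$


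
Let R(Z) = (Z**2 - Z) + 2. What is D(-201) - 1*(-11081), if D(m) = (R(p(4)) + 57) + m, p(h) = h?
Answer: 10951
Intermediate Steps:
R(Z) = 2 + Z**2 - Z
D(m) = 71 + m (D(m) = ((2 + 4**2 - 1*4) + 57) + m = ((2 + 16 - 4) + 57) + m = (14 + 57) + m = 71 + m)
D(-201) - 1*(-11081) = (71 - 201) - 1*(-11081) = -130 + 11081 = 10951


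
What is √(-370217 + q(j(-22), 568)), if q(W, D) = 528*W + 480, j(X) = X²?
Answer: I*√114185 ≈ 337.91*I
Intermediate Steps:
q(W, D) = 480 + 528*W
√(-370217 + q(j(-22), 568)) = √(-370217 + (480 + 528*(-22)²)) = √(-370217 + (480 + 528*484)) = √(-370217 + (480 + 255552)) = √(-370217 + 256032) = √(-114185) = I*√114185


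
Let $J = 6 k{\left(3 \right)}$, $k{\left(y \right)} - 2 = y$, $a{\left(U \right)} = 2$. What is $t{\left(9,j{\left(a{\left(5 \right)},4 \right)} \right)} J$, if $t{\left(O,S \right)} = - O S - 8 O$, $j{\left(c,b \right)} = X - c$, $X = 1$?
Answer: $-1890$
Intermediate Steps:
$j{\left(c,b \right)} = 1 - c$
$k{\left(y \right)} = 2 + y$
$t{\left(O,S \right)} = - 8 O - O S$ ($t{\left(O,S \right)} = - O S - 8 O = - 8 O - O S$)
$J = 30$ ($J = 6 \left(2 + 3\right) = 6 \cdot 5 = 30$)
$t{\left(9,j{\left(a{\left(5 \right)},4 \right)} \right)} J = \left(-1\right) 9 \left(8 + \left(1 - 2\right)\right) 30 = \left(-1\right) 9 \left(8 - 1\right) 30 = \left(-1\right) 9 \cdot 7 \cdot 30 = \left(-63\right) 30 = -1890$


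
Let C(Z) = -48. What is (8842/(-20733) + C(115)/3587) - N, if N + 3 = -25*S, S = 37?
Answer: 68981972050/74369271 ≈ 927.56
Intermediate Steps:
N = -928 (N = -3 - 25*37 = -3 - 925 = -928)
(8842/(-20733) + C(115)/3587) - N = (8842/(-20733) - 48/3587) - 1*(-928) = (8842*(-1/20733) - 48*1/3587) + 928 = (-8842/20733 - 48/3587) + 928 = -32711438/74369271 + 928 = 68981972050/74369271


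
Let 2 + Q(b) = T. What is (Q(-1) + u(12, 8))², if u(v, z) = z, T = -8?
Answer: 4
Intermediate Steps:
Q(b) = -10 (Q(b) = -2 - 8 = -10)
(Q(-1) + u(12, 8))² = (-10 + 8)² = (-2)² = 4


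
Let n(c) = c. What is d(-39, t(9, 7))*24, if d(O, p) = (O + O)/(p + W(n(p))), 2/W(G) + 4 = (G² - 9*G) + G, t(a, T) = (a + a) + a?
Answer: -952848/13745 ≈ -69.323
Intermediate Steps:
t(a, T) = 3*a (t(a, T) = 2*a + a = 3*a)
W(G) = 2/(-4 + G² - 8*G) (W(G) = 2/(-4 + ((G² - 9*G) + G)) = 2/(-4 + (G² - 8*G)) = 2/(-4 + G² - 8*G))
d(O, p) = 2*O/(p + 2/(-4 + p² - 8*p)) (d(O, p) = (O + O)/(p + 2/(-4 + p² - 8*p)) = (2*O)/(p + 2/(-4 + p² - 8*p)) = 2*O/(p + 2/(-4 + p² - 8*p)))
d(-39, t(9, 7))*24 = (2*(-39)*(4 - (3*9)² + 8*(3*9))/(-2 + (3*9)*(4 - (3*9)² + 8*(3*9))))*24 = (2*(-39)*(4 - 1*27² + 8*27)/(-2 + 27*(4 - 1*27² + 8*27)))*24 = (2*(-39)*(4 - 1*729 + 216)/(-2 + 27*(4 - 1*729 + 216)))*24 = (2*(-39)*(4 - 729 + 216)/(-2 + 27*(4 - 729 + 216)))*24 = (2*(-39)*(-509)/(-2 + 27*(-509)))*24 = (2*(-39)*(-509)/(-2 - 13743))*24 = (2*(-39)*(-509)/(-13745))*24 = (2*(-39)*(-1/13745)*(-509))*24 = -39702/13745*24 = -952848/13745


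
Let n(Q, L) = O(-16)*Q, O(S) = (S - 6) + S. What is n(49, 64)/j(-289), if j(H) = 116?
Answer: -931/58 ≈ -16.052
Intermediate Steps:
O(S) = -6 + 2*S (O(S) = (-6 + S) + S = -6 + 2*S)
n(Q, L) = -38*Q (n(Q, L) = (-6 + 2*(-16))*Q = (-6 - 32)*Q = -38*Q)
n(49, 64)/j(-289) = -38*49/116 = -1862*1/116 = -931/58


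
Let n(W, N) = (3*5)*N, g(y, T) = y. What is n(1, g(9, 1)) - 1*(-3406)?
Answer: 3541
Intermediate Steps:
n(W, N) = 15*N
n(1, g(9, 1)) - 1*(-3406) = 15*9 - 1*(-3406) = 135 + 3406 = 3541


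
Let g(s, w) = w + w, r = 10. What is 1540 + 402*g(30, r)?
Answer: 9580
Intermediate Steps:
g(s, w) = 2*w
1540 + 402*g(30, r) = 1540 + 402*(2*10) = 1540 + 402*20 = 1540 + 8040 = 9580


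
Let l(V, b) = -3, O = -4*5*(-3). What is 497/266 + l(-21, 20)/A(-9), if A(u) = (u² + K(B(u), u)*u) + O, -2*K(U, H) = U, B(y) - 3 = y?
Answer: 35/19 ≈ 1.8421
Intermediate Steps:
B(y) = 3 + y
K(U, H) = -U/2
O = 60 (O = -20*(-3) = 60)
A(u) = 60 + u² + u*(-3/2 - u/2) (A(u) = (u² + (-(3 + u)/2)*u) + 60 = (u² + (-3/2 - u/2)*u) + 60 = (u² + u*(-3/2 - u/2)) + 60 = 60 + u² + u*(-3/2 - u/2))
497/266 + l(-21, 20)/A(-9) = 497/266 - 3/(60 + (½)*(-9)² - 3/2*(-9)) = 497*(1/266) - 3/(60 + (½)*81 + 27/2) = 71/38 - 3/(60 + 81/2 + 27/2) = 71/38 - 3/114 = 71/38 - 3*1/114 = 71/38 - 1/38 = 35/19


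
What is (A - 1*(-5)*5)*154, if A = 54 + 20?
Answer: 15246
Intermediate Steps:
A = 74
(A - 1*(-5)*5)*154 = (74 - 1*(-5)*5)*154 = (74 + 5*5)*154 = (74 + 25)*154 = 99*154 = 15246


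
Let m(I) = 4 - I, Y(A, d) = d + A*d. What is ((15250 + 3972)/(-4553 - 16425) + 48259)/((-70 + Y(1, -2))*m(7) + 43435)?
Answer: 506179040/457918273 ≈ 1.1054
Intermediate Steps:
((15250 + 3972)/(-4553 - 16425) + 48259)/((-70 + Y(1, -2))*m(7) + 43435) = ((15250 + 3972)/(-4553 - 16425) + 48259)/((-70 - 2*(1 + 1))*(4 - 1*7) + 43435) = (19222/(-20978) + 48259)/((-70 - 2*2)*(4 - 7) + 43435) = (19222*(-1/20978) + 48259)/((-70 - 4)*(-3) + 43435) = (-9611/10489 + 48259)/(-74*(-3) + 43435) = 506179040/(10489*(222 + 43435)) = (506179040/10489)/43657 = (506179040/10489)*(1/43657) = 506179040/457918273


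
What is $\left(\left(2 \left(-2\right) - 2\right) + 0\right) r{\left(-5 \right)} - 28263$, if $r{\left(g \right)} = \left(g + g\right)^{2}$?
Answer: $-28863$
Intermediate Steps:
$r{\left(g \right)} = 4 g^{2}$ ($r{\left(g \right)} = \left(2 g\right)^{2} = 4 g^{2}$)
$\left(\left(2 \left(-2\right) - 2\right) + 0\right) r{\left(-5 \right)} - 28263 = \left(\left(2 \left(-2\right) - 2\right) + 0\right) 4 \left(-5\right)^{2} - 28263 = \left(\left(-4 - 2\right) + 0\right) 4 \cdot 25 - 28263 = \left(-6 + 0\right) 100 - 28263 = \left(-6\right) 100 - 28263 = -600 - 28263 = -28863$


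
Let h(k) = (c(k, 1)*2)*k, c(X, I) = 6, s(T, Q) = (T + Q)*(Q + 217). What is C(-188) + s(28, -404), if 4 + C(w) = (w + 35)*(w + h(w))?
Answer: 444240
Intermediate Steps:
s(T, Q) = (217 + Q)*(Q + T) (s(T, Q) = (Q + T)*(217 + Q) = (217 + Q)*(Q + T))
h(k) = 12*k (h(k) = (6*2)*k = 12*k)
C(w) = -4 + 13*w*(35 + w) (C(w) = -4 + (w + 35)*(w + 12*w) = -4 + (35 + w)*(13*w) = -4 + 13*w*(35 + w))
C(-188) + s(28, -404) = (-4 + 13*(-188)**2 + 455*(-188)) + ((-404)**2 + 217*(-404) + 217*28 - 404*28) = (-4 + 13*35344 - 85540) + (163216 - 87668 + 6076 - 11312) = (-4 + 459472 - 85540) + 70312 = 373928 + 70312 = 444240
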